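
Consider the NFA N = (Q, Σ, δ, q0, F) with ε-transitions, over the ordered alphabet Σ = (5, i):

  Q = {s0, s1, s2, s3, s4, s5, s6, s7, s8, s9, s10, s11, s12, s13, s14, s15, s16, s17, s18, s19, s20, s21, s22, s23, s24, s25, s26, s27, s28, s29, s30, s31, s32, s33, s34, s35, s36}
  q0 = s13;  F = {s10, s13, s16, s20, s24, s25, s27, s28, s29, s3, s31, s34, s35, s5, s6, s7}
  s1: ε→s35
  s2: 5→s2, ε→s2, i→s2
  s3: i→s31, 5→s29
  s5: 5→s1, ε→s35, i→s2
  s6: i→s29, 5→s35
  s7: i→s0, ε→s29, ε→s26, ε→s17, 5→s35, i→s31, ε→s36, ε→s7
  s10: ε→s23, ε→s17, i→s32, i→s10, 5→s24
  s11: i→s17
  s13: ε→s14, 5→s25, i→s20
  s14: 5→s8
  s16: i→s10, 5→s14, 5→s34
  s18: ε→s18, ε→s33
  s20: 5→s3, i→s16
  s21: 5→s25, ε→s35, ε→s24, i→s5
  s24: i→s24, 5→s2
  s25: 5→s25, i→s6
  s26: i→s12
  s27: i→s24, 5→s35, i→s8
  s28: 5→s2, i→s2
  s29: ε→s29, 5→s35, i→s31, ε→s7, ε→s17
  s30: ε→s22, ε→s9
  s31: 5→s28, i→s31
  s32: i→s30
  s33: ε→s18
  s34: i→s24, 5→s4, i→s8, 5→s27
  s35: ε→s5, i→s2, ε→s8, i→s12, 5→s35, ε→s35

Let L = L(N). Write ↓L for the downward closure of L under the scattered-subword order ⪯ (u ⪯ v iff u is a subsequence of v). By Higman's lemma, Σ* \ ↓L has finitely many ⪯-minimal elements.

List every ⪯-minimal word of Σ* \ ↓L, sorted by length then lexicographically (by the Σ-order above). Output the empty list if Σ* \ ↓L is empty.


|Q|=37, |F|=16, |δ|=71 (24 ε).
min D↑ (15 st, q0=0, F={11}): 0:5→1,i→2 1:5→1,i→3 2:5→4,i→5 3:5→6,i→7 4:5→7,i→8 5:5→9,i→10 6:5→6,i→11 7:5→6,i→8 8:5→12,i→8 9:5→13,i→14 10:5→14,i→10 11:5→11,i→11 12:5→11,i→11 13:5→6,i→14 14:5→11,i→14 (ε-aug+det+¬).
'5i5i': |S_i|=[31, 22, 16, 7, 2] end={s12,s2} ∉↓L; 4/4 deletions ∈↓L.
'i555i': |S_i|=[31, 29, 20, 17, 7, 2] end={s12,s2} — reject; 5/5 deletions ∈↓L.
'i5i55': N↓-sim [31, 29, 20, 7, 2, 1] end={s2} ∉↓L; 5/5 single-dels accept.
'ii5i5': run [31, 29, 26, 12, 4, 1] end={s2} rej; 5/5 deletions ∈↓L.
'iii55': run [31, 29, 26, 14, 3, 1] end={s2} ∉↓L; 5/5 deletions ∈↓L.
5 minimals (antichain).

min(Σ*\↓L) = [5i5i, i555i, i5i55, ii5i5, iii55].


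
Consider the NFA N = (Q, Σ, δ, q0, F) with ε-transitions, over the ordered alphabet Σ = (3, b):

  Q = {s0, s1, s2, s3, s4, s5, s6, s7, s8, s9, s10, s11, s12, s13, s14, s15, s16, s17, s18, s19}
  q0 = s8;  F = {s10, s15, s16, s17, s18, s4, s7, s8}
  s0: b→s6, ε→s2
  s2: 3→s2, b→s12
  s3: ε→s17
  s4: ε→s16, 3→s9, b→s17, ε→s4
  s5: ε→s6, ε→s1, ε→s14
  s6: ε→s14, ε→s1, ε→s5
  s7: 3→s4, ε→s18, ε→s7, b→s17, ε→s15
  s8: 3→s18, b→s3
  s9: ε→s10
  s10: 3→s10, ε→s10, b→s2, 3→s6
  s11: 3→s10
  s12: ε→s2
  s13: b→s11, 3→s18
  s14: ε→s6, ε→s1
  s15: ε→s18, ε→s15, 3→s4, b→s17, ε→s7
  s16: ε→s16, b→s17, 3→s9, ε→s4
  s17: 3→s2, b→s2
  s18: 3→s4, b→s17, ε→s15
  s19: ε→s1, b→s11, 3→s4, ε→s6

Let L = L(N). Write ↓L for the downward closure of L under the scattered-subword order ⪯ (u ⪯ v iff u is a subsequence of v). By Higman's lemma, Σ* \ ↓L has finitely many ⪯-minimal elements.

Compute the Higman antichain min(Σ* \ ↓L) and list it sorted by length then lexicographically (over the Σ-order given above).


|Q|=20, |F|=8, |δ|=51 (26 ε).
min D↑ (6 st, q0=0, F={4}): 0:3→1,b→2 1:3→3,b→2 2:3→4,b→4 3:3→5,b→2 4:3→4,b→4 5:3→5,b→4.
'b3': |S_i|=[16, 4, 2] end={s12,s2} — reject; 2/2 del acc.
'bb': run [16, 4, 2] end={s12,s2} rej; 2/2 single-dels accept.
'333b': |S_i|=[16, 14, 11, 8, 2] end={s12,s2} rej; 4/4 single-dels accept.
3 words, ⪯-incomp.

Antichain: [b3, bb, 333b].


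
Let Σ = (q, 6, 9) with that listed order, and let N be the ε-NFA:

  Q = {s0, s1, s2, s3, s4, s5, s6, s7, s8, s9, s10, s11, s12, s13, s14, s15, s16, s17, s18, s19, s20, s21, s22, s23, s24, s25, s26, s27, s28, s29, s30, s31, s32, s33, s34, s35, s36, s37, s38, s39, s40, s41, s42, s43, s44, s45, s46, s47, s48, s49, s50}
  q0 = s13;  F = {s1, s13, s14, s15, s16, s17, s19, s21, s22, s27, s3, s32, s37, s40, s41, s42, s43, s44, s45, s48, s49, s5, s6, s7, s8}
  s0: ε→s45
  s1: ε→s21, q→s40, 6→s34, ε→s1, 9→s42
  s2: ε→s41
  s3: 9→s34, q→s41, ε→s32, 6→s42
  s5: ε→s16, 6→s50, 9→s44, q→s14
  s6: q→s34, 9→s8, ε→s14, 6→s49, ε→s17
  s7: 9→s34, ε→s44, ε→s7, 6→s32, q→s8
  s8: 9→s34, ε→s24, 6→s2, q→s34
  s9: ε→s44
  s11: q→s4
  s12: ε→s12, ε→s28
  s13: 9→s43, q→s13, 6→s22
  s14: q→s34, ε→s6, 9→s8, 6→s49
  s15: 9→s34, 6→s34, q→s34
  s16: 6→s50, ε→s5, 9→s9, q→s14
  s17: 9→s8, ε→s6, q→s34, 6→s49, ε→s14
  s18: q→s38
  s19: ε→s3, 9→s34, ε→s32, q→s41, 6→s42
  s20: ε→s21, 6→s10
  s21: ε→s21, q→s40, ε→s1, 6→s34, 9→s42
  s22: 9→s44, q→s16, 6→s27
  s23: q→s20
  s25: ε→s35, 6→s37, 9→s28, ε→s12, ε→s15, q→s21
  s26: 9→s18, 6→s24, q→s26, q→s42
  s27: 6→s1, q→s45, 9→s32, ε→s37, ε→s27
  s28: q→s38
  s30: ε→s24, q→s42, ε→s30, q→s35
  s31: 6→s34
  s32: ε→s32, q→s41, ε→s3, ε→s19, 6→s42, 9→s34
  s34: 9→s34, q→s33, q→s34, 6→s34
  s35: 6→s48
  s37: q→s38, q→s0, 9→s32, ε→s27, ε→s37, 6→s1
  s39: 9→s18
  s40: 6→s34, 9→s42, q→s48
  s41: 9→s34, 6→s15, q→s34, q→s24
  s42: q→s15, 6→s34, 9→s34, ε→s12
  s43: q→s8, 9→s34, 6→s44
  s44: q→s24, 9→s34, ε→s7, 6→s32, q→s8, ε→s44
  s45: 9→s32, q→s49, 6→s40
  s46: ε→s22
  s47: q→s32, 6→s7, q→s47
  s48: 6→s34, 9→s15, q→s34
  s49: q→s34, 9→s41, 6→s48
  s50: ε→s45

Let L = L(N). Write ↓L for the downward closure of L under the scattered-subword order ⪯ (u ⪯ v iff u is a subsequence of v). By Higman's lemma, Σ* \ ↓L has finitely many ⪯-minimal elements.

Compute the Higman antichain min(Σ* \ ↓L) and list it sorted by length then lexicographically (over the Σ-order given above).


|Q|=51, |F|=25, |δ|=142 (40 ε).
min D↑ (18 st, q0=0, F={7}): 0:q→0,6→1,9→2 1:q→3,6→4,9→5 2:q→6,6→5,9→7 3:q→8,6→9,9→5 4:q→9,6→10,9→11 5:q→6,6→11,9→7 6:q→7,6→12,9→7 7:q→7,6→7,9→7 8:q→7,6→13,9→6 9:q→13,6→14,9→11 10:q→14,6→7,9→15 11:q→12,6→15,9→7 12:q→7,6→16,9→7 13:q→7,6→17,9→12 14:q→17,6→7,9→15 15:q→16,6→7,9→7 16:q→7,6→7,9→7 17:q→7,6→7,9→16.
'99': N↓-sim [35, 18, 2] end={s33,s34} — reject; 2/2 deletions ∈↓L.
'9qq': N↓-sim [35, 18, 8, 3] end={s24,s33,s34} ∉↓L; 3/3 deletions ∈↓L.
'6qqq': run [35, 33, 28, 13, 3] end={s24,s33,s34} — reject; 4/4 del acc.
'6666': |S_i|=[35, 33, 23, 11, 2] end={s33,s34} ∉↓L; 4/4 deletions ∈↓L.
'9q666': run [35, 18, 8, 6, 3, 2] end={s33,s34} rej; 5/5 single-dels accept.
5 words, ⪯-incomp.

A = [99, 9qq, 6qqq, 6666, 9q666].


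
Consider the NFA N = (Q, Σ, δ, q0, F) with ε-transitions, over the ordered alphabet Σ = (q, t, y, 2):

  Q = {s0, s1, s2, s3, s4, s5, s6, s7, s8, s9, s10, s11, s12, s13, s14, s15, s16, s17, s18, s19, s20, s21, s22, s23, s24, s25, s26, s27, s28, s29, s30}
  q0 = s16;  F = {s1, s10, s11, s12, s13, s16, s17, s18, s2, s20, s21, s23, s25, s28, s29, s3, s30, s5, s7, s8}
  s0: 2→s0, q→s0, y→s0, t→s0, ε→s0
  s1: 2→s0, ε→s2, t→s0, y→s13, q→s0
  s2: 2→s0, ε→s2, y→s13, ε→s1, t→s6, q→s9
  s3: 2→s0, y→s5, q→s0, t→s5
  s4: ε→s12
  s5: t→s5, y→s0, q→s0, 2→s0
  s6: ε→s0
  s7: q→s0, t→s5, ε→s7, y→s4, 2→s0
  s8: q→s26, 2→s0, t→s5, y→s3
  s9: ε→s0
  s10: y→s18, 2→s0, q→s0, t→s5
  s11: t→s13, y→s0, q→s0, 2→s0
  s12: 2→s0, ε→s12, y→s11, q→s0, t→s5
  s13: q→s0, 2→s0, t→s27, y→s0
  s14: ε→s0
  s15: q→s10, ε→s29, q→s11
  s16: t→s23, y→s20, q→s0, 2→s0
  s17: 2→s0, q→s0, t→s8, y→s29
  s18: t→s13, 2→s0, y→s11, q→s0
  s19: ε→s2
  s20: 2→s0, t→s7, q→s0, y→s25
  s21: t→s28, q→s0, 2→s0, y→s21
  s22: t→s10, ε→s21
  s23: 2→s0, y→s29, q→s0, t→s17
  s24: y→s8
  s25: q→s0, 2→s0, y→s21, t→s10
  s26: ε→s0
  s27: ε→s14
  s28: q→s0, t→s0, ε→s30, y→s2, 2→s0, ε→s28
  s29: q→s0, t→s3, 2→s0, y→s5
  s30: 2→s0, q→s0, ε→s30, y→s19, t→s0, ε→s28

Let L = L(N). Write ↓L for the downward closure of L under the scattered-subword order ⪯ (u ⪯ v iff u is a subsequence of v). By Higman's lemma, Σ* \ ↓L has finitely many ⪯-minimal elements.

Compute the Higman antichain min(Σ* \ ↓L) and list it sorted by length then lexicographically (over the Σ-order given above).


Antichain: [q, 2, tyyy, ytty, tttty, yyytt].

|Q|=31, |F|=20, |δ|=107 (19 ε).
min D↑ (19 st, q0=0, F={1}): 0:q→1,t→2,y→3,2→1 1:q→1,t→1,y→1,2→1 2:q→1,t→4,y→5,2→1 3:q→1,t→6,y→7,2→1 4:q→1,t→8,y→5,2→1 5:q→1,t→9,y→10,2→1 6:q→1,t→10,y→11,2→1 7:q→1,t→12,y→13,2→1 8:q→1,t→10,y→9,2→1 9:q→1,t→10,y→10,2→1 10:q→1,t→10,y→1,2→1 11:q→1,t→10,y→14,2→1 12:q→1,t→10,y→15,2→1 13:q→1,t→16,y→13,2→1 14:q→1,t→17,y→1,2→1 15:q→1,t→17,y→14,2→1 16:q→1,t→1,y→18,2→1 17:q→1,t→1,y→1,2→1 18:q→1,t→1,y→17,2→1.
'q': |S_i|=[28, 3] end={s0,s26,s9} — reject; 1/1 deletions ∈↓L.
'2': run [28, 1] end={s0} ∉↓L; 1/1 deletions ∈↓L.
'tyyy': run [28, 24, 16, 6, 1] end={s0} — reject; 4/4 del acc.
'ytty': N↓-sim [28, 23, 19, 6, 1] end={s0} rej; 4/4 del acc.
'tttty': N↓-sim [28, 24, 11, 7, 2, 1] end={s0} ∉↓L; 5/5 single-dels accept.
'yyytt': |S_i|=[28, 23, 19, 14, 11, 4] end={s0,s14,s27,s6} — reject; 5/5 del acc.
6 obstructions.


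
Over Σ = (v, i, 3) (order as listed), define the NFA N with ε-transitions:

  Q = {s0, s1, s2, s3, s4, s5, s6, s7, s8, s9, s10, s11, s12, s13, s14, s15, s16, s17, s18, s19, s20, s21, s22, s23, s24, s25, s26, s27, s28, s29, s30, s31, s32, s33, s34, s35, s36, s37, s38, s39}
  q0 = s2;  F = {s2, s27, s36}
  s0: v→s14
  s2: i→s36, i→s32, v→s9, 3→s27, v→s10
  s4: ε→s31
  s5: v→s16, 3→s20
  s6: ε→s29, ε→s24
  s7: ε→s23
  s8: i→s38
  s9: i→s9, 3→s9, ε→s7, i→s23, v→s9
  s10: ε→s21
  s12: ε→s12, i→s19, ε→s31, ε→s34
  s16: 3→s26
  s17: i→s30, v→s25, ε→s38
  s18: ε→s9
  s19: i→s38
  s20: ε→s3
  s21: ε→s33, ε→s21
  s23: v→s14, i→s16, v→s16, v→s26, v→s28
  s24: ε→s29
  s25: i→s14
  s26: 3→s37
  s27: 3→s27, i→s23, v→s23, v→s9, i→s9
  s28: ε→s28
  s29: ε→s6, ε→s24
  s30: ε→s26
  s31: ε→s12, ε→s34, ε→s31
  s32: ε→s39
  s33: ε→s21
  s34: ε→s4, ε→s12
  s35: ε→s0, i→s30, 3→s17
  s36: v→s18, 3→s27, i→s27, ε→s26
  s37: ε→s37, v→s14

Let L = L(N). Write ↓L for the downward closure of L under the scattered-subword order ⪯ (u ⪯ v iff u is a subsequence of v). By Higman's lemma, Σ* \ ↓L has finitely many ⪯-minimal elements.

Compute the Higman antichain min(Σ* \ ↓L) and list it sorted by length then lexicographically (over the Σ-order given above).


|Q|=40, |F|=3, |δ|=65 (29 ε).
min D↑ (4 st, q0=0, F={1}): 0:v→1,i→2,3→3 1:v→1,i→1,3→1 2:v→1,i→3,3→3 3:v→1,i→1,3→3 (ε-aug+det+¬).
'v': N↓-sim [17, 12] end={s10,s14,s16,s18,s21,s23,s26,s28,s33,s37,s7,s9} ∉↓L; 1/1 single-dels accept.
'3i': |S_i|=[17, 9, 8] end={s14,s16,s23,s26,s28,s37,s7,s9} rej; 2/2 deletions ∈↓L.
'iii': N↓-sim [17, 13, 9, 8] end={s14,s16,s23,s26,s28,s37,s7,s9} rej; 3/3 del acc.
3 minimals (antichain).

A = [v, 3i, iii].


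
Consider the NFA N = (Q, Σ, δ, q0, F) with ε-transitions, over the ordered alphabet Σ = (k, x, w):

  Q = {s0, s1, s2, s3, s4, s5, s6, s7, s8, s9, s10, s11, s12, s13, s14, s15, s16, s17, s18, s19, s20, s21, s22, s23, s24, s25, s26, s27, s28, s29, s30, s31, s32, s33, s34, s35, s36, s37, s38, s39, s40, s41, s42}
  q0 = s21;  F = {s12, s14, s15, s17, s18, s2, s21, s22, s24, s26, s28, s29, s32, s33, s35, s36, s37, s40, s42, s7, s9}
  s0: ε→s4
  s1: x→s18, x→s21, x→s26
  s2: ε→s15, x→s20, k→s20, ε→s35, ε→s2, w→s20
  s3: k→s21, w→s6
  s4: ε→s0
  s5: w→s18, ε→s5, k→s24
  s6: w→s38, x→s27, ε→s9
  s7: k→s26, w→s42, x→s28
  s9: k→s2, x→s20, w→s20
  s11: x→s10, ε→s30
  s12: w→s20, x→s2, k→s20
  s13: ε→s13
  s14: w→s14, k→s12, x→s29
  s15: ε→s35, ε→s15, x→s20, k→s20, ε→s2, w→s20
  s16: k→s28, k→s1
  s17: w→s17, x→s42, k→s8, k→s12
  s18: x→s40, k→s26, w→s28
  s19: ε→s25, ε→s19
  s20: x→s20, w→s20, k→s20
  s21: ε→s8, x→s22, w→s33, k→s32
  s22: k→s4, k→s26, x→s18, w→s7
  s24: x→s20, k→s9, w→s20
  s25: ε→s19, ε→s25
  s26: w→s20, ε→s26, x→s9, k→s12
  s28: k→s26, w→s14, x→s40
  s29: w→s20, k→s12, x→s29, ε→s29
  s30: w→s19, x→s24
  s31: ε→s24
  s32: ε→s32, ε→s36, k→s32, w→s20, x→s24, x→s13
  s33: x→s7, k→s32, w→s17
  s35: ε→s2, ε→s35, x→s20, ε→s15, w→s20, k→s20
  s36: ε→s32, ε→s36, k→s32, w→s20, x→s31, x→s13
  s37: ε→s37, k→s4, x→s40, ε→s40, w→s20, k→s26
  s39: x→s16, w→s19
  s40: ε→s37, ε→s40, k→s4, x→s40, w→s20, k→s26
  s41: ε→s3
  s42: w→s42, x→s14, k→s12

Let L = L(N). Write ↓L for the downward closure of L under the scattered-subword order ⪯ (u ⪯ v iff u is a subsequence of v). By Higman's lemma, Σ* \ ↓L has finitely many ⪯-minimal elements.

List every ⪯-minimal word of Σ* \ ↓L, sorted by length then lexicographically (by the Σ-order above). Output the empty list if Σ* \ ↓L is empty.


|Q|=43, |F|=21, |δ|=120 (32 ε).
min D↑ (18 st, q0=0, F={5}): 0:k→1,x→2,w→3 1:k→1,x→4,w→5 2:k→6,x→7,w→8 3:k→1,x→8,w→9 4:k→10,x→5,w→5 5:k→5,x→5,w→5 6:k→11,x→10,w→5 7:k→6,x→12,w→13 8:k→6,x→13,w→14 9:k→11,x→14,w→9 10:k→15,x→5,w→5 11:k→5,x→15,w→5 12:k→6,x→12,w→5 13:k→6,x→12,w→16 14:k→11,x→16,w→14 15:k→5,x→5,w→5 16:k→11,x→17,w→16 17:k→11,x→17,w→5 (ε-aug+det+¬).
'kw': N↓-sim [27, 15, 1] end={s20} rej; 2/2 single-dels accept.
'kxx': N↓-sim [27, 15, 8, 1] end={s20} — reject; 3/3 del acc.
'xkkk': |S_i|=[27, 21, 9, 5, 1] end={s20} ∉↓L; 4/4 deletions ∈↓L.
'xxxw': run [27, 21, 15, 12, 1] end={s20} — reject; 4/4 single-dels accept.
'wwkk': |S_i|=[27, 24, 10, 6, 1] end={s20} rej; 4/4 deletions ∈↓L.
5 minimals (antichain).

Antichain: [kw, kxx, xkkk, xxxw, wwkk].


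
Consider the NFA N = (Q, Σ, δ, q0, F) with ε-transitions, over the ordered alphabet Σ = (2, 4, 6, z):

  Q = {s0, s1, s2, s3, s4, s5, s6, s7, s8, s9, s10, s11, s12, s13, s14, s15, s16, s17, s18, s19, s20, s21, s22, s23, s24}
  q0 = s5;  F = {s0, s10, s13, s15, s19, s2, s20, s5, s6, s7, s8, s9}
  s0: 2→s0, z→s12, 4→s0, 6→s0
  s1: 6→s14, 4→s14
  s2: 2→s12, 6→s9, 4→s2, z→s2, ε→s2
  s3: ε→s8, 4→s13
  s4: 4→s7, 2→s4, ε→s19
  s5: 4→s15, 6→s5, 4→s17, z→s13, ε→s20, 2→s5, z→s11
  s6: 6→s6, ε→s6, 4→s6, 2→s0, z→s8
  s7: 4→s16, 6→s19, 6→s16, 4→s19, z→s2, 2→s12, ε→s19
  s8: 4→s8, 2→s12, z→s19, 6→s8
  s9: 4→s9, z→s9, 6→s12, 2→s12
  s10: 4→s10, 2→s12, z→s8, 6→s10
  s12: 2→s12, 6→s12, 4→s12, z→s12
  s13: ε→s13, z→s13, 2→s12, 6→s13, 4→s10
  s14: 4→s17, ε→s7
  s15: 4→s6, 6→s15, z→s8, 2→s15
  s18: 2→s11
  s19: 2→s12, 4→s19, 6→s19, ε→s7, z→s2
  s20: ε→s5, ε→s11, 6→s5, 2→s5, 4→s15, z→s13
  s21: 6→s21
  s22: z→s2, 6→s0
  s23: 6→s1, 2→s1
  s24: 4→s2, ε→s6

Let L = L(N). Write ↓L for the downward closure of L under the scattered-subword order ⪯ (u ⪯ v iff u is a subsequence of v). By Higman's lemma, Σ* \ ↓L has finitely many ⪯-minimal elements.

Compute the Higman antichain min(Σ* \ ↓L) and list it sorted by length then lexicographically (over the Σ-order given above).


|Q|=25, |F|=12, |δ|=81 (12 ε).
min D↑ (11 st, q0=0, F={5}): 0:2→0,4→1,6→0,z→2 1:2→1,4→3,6→1,z→4 2:2→5,4→6,6→2,z→2 3:2→7,4→3,6→3,z→4 4:2→5,4→4,6→4,z→8 5:2→5,4→5,6→5,z→5 6:2→5,4→6,6→6,z→4 7:2→7,4→7,6→7,z→5 8:2→5,4→8,6→8,z→9 9:2→5,4→9,6→10,z→9 10:2→5,4→10,6→5,z→10 [Hopcroft].
'z2': N↓-sim [16, 10, 1] end={s12} — reject; 2/2 single-dels accept.
'442z': |S_i|=[16, 12, 10, 2, 1] end={s12} rej; 4/4 del acc.
'4zzz66': run [16, 12, 7, 6, 3, 2, 1] end={s12} — reject; 6/6 deletions ∈↓L.
3 minimals (antichain).

Antichain: [z2, 442z, 4zzz66].


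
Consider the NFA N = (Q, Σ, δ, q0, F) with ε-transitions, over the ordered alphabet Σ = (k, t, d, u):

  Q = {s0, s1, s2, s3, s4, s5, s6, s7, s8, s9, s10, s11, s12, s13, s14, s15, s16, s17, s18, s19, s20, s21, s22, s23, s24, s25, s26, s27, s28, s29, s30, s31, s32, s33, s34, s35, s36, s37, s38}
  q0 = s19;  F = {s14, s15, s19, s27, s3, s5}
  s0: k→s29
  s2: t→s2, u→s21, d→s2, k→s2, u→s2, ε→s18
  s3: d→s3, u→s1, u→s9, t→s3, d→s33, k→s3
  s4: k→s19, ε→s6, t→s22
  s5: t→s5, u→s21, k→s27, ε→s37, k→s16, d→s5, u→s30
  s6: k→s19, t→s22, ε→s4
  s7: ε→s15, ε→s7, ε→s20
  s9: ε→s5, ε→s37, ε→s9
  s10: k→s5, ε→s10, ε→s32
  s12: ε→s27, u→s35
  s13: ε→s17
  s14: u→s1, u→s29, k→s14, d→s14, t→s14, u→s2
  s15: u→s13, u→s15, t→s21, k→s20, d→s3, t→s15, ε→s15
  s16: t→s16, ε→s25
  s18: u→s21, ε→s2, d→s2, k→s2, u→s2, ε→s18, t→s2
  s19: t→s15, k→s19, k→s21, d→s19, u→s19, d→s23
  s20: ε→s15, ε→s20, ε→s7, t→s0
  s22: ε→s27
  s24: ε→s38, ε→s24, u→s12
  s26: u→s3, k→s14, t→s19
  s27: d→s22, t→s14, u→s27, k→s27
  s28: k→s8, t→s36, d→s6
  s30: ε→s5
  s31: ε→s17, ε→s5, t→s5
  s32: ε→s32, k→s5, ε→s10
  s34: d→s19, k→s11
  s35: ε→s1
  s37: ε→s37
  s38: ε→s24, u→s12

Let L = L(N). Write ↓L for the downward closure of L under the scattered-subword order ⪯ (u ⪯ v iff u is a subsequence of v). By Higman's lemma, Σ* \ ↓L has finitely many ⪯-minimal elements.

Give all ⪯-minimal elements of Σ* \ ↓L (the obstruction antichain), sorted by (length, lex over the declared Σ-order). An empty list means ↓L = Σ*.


|Q|=39, |F|=6, |δ|=97 (32 ε).
min D↑ (7 st, q0=0, F={6}): 0:k→0,t→1,d→0,u→0 1:k→1,t→1,d→2,u→1 2:k→2,t→2,d→2,u→3 3:k→4,t→3,d→3,u→3 4:k→4,t→5,d→4,u→4 5:k→5,t→5,d→5,u→6 6:k→6,t→6,d→6,u→6 (ε-aug+det+¬).
'tduktu': N↓-sim [24, 22, 16, 14, 10, 8, 5] end={s1,s18,s2,s21,s29} ∉↓L; 6/6 del acc.
1 words, ⪯-incomp.

A = [tduktu].


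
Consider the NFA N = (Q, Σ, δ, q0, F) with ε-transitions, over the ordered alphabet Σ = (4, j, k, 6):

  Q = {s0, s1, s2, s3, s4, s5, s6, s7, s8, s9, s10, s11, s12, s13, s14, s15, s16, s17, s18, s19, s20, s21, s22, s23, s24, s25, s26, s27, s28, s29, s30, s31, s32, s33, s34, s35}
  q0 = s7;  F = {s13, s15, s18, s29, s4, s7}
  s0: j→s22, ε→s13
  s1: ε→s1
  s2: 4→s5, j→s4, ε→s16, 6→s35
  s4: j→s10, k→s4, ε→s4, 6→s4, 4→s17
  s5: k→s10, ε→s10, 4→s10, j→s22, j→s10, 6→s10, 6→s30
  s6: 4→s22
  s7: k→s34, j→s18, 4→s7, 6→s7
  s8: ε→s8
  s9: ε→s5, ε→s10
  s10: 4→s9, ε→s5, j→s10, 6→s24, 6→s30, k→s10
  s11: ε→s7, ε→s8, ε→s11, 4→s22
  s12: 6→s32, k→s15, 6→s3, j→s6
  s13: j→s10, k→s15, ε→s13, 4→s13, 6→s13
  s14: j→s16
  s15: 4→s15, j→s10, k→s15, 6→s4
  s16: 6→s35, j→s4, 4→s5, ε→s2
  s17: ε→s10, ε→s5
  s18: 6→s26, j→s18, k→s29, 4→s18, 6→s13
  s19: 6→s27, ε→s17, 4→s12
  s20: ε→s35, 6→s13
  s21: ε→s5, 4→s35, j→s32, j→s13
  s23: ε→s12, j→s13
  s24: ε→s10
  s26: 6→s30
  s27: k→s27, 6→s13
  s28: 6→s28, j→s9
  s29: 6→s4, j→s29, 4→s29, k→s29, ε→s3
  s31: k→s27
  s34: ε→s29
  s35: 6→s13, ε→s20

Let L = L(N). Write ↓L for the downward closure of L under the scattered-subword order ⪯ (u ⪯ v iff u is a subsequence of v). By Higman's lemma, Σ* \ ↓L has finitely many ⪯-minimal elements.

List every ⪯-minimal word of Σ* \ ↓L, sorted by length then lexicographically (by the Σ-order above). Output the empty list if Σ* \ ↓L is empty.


A = [j6j, k64, k6j].

|Q|=36, |F|=6, |δ|=88 (24 ε).
min D↑ (7 st, q0=0, F={5}): 0:4→0,j→1,k→2,6→0 1:4→1,j→1,k→2,6→3 2:4→2,j→2,k→2,6→4 3:4→3,j→5,k→6,6→3 4:4→5,j→5,k→4,6→4 5:4→5,j→5,k→5,6→5 6:4→6,j→5,k→6,6→4 [Hopcroft].
'j6j': N↓-sim [16, 14, 11, 6] end={s10,s22,s24,s30,s5,s9} ∉↓L; 3/3 deletions ∈↓L.
'k64': run [16, 12, 8, 7] end={s10,s17,s22,s24,s30,s5,s9} rej; 3/3 deletions ∈↓L.
'k6j': N↓-sim [16, 12, 8, 6] end={s10,s22,s24,s30,s5,s9} ∉↓L; 3/3 single-dels accept.
3 obstructions.


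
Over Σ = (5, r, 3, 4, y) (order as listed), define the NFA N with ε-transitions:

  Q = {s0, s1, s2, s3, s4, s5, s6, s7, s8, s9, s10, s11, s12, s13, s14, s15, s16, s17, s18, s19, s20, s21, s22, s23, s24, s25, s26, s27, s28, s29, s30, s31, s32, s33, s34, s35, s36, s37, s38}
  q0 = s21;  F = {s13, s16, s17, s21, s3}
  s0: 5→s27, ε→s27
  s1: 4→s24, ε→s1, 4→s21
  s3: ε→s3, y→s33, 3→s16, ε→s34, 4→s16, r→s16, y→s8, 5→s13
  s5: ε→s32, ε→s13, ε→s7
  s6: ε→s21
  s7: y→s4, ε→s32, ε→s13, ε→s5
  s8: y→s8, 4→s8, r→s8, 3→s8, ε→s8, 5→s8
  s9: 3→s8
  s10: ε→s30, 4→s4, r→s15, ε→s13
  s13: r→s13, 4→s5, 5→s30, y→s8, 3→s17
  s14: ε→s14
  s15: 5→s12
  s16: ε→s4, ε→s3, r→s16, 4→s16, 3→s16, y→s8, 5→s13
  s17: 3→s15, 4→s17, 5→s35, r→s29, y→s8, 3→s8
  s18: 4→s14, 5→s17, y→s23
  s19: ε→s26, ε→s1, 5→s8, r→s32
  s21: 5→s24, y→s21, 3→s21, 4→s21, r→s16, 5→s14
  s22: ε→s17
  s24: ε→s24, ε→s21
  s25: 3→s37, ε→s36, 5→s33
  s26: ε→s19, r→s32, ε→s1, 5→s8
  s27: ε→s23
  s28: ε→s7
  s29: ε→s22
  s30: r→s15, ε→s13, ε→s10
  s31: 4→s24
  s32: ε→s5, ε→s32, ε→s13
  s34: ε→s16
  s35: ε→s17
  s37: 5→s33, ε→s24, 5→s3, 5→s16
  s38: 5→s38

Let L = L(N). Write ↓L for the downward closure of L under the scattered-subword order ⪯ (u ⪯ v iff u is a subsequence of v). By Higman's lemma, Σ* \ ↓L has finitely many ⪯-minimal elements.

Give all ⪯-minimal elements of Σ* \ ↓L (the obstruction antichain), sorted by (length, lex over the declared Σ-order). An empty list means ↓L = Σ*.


|Q|=39, |F|=5, |δ|=92 (36 ε).
min D↑ (5 st, q0=0, F={3}): 0:5→0,r→1,3→0,4→0,y→0 1:5→2,r→1,3→1,4→1,y→3 2:5→2,r→2,3→4,4→2,y→3 3:5→3,r→3,3→3,4→3,y→3 4:5→4,r→4,3→3,4→4,y→3.
'ry': run [21, 18, 3] end={s33,s4,s8} rej; 2/2 del acc.
'r533': run [21, 18, 14, 7, 3] end={s12,s15,s8} ∉↓L; 4/4 del acc.
2 words, ⪯-incomp.

min(Σ*\↓L) = [ry, r533].


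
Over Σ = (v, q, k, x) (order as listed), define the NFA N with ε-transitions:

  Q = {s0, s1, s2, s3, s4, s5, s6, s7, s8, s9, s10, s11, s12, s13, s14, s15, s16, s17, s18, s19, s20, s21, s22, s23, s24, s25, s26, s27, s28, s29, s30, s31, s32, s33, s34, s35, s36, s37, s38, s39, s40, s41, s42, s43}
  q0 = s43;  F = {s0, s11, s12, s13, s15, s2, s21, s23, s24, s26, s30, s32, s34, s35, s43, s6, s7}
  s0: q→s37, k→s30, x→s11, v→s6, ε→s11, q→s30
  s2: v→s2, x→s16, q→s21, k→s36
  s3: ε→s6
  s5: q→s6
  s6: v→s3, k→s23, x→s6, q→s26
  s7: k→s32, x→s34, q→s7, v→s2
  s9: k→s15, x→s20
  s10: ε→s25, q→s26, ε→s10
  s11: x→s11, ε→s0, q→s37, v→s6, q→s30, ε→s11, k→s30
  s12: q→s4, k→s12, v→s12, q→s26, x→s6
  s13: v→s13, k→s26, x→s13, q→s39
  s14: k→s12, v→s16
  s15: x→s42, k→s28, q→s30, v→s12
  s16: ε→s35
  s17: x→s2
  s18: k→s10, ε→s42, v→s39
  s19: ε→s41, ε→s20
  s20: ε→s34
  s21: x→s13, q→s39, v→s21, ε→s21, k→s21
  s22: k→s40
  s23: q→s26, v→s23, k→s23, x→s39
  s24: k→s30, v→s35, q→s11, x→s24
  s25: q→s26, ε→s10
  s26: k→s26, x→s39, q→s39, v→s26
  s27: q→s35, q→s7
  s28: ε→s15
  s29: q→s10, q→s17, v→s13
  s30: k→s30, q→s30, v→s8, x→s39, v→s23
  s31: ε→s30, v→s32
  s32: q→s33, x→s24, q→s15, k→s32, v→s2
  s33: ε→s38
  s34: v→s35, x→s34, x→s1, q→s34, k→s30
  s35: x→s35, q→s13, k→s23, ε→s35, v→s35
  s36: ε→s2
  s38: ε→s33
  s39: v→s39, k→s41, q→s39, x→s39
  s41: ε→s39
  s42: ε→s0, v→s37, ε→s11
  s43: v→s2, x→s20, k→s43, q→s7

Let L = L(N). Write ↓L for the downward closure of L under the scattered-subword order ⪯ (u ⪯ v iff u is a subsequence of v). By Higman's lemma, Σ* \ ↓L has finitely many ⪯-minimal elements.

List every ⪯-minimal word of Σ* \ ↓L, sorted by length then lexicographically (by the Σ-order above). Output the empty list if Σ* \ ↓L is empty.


Antichain: [vqq, xkx, qkqqx].

|Q|=44, |F|=17, |δ|=118 (22 ε).
min D↑ (17 st, q0=0, F={8}): 0:v→1,q→2,k→0,x→3 1:v→1,q→4,k→1,x→5 2:v→1,q→2,k→6,x→3 3:v→5,q→3,k→7,x→3 4:v→4,q→8,k→4,x→9 5:v→5,q→9,k→10,x→5 6:v→1,q→11,k→6,x→12 7:v→10,q→7,k→7,x→8 8:v→8,q→8,k→8,x→8 9:v→9,q→8,k→13,x→9 10:v→10,q→13,k→10,x→8 11:v→14,q→7,k→11,x→15 12:v→5,q→15,k→7,x→12 13:v→13,q→8,k→13,x→8 14:v→14,q→13,k→14,x→16 15:v→16,q→7,k→7,x→15 16:v→16,q→13,k→10,x→16.
'vqq': |S_i|=[31, 16, 6, 2] end={s39,s41} — reject; 3/3 single-dels accept.
'xkx': run [31, 19, 6, 2] end={s39,s41} ∉↓L; 3/3 single-dels accept.
'qkqqx': N↓-sim [31, 29, 26, 20, 8, 2] end={s39,s41} — reject; 5/5 del acc.
3 words, ⪯-incomp.


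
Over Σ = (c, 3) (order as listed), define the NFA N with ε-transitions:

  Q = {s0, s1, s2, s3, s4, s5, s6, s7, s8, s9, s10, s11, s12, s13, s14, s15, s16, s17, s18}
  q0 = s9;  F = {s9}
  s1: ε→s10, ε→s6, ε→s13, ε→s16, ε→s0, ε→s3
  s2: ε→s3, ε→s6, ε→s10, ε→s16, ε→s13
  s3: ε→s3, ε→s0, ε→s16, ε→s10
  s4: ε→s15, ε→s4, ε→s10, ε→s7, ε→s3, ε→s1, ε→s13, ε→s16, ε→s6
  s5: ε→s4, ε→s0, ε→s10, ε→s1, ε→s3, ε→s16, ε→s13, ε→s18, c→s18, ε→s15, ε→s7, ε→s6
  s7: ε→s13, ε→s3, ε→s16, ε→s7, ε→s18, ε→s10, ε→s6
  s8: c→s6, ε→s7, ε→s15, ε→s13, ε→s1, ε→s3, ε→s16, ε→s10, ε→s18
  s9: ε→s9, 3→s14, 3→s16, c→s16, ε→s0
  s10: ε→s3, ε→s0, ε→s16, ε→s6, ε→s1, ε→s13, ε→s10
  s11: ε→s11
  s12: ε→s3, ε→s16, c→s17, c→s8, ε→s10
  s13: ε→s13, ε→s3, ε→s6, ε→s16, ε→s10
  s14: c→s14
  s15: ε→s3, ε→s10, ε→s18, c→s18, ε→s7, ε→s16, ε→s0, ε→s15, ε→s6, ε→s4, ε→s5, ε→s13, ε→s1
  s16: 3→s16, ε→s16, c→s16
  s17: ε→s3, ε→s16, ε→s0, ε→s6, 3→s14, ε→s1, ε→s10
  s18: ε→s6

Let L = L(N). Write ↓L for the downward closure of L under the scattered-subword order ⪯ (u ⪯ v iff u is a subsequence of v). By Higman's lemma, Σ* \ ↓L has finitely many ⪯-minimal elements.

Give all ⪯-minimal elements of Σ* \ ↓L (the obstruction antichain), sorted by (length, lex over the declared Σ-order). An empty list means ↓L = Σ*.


|Q|=19, |F|=1, |δ|=100 (88 ε).
min D↑ (2 st, q0=0, F={1}): 0:c→1,3→1 1:c→1,3→1 [Hopcroft].
'c': |S_i|=[4, 2] end={s14,s16} — reject; 1/1 del acc.
'3': |S_i|=[4, 2] end={s14,s16} ∉↓L; 1/1 single-dels accept.
2 words, ⪯-incomp.

A = [c, 3].


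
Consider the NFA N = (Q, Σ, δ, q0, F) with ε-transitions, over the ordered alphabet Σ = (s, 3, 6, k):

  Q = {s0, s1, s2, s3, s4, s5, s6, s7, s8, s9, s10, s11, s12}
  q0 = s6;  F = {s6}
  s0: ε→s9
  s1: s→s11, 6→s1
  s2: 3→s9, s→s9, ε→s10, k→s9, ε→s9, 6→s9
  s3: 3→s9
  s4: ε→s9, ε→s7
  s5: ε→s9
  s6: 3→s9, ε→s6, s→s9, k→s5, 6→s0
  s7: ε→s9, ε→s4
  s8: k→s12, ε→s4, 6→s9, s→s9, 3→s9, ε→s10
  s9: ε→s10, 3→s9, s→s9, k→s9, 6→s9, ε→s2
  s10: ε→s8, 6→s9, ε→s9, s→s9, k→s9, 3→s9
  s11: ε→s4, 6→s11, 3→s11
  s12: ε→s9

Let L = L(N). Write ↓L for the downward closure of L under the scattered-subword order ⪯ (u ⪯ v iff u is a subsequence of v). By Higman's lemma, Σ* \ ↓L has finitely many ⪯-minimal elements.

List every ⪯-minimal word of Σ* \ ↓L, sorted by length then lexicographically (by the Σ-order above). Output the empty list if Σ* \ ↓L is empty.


Antichain: [s, 3, 6, k].

|Q|=13, |F|=1, |δ|=42 (17 ε).
min D↑ (2 st, q0=0, F={1}): 0:s→1,3→1,6→1,k→1 1:s→1,3→1,6→1,k→1 [Hopcroft].
's': run [10, 7] end={s10,s12,s2,s4,s7,s8,s9} ∉↓L; 1/1 deletions ∈↓L.
'3': N↓-sim [10, 7] end={s10,s12,s2,s4,s7,s8,s9} — reject; 1/1 del acc.
'6': run [10, 8] end={s0,s10,s12,s2,s4,s7,s8,s9} — reject; 1/1 del acc.
'k': run [10, 8] end={s10,s12,s2,s4,s5,s7,s8,s9} ∉↓L; 1/1 del acc.
4 words, ⪯-incomp.


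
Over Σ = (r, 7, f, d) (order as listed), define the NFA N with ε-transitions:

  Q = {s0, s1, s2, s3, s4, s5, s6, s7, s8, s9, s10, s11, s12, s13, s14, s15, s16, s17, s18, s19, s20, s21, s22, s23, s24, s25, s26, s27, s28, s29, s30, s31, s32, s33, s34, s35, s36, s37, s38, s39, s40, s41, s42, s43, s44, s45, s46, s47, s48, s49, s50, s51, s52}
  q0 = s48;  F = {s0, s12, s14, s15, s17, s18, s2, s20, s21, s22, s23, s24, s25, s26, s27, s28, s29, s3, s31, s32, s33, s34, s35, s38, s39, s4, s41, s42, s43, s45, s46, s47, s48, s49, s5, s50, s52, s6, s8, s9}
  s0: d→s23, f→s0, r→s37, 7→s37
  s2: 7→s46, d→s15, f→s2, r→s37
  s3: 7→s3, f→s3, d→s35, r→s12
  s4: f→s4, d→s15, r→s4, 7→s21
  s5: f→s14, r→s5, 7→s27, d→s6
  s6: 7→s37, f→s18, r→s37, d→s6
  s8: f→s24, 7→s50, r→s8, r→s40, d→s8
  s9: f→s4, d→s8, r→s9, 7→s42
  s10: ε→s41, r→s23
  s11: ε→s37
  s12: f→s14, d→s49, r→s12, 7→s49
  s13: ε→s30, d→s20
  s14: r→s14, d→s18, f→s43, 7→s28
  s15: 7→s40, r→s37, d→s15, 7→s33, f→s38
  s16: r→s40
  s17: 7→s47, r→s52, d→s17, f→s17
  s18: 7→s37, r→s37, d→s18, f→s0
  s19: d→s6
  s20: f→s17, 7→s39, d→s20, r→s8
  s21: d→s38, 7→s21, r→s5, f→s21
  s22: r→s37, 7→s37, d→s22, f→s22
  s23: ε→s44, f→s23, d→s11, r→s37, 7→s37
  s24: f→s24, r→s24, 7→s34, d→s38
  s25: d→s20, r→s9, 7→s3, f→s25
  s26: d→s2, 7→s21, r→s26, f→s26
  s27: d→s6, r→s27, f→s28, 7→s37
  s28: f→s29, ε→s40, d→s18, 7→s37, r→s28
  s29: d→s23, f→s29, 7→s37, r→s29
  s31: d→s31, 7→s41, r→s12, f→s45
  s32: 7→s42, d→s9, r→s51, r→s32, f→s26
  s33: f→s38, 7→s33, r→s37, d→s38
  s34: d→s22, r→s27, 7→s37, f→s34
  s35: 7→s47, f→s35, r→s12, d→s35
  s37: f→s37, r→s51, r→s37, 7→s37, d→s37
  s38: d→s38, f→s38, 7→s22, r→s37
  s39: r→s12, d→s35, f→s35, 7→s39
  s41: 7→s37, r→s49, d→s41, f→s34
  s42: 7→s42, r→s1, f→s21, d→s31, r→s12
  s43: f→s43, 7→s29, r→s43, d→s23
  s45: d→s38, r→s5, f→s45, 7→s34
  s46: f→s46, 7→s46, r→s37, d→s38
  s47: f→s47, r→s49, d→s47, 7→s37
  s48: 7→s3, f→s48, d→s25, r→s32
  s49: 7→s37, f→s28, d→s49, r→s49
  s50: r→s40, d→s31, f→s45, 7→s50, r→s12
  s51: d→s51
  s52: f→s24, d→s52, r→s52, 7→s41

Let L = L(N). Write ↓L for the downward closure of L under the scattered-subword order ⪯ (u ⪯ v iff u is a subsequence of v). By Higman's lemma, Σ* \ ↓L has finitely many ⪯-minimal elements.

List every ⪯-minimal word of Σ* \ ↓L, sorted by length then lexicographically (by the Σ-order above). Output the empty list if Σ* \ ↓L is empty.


Antichain: [rfdr, 7r77, 7rd7, 7d77, ddf77, 7rffdd].

|Q|=53, |F|=40, |δ|=180 (5 ε).
min D↑ (41 st, q0=0, F={24}): 0:r→1,7→2,f→0,d→3 1:r→1,7→4,f→5,d→6 2:r→7,7→2,f→2,d→8 3:r→6,7→2,f→3,d→9 4:r→7,7→4,f→10,d→11 5:r→5,7→10,f→5,d→12 6:r→6,7→4,f→13,d→14 7:r→7,7→15,f→16,d→15 8:r→7,7→17,f→8,d→8 9:r→14,7→18,f→19,d→9 10:r→20,7→10,f→10,d→21 11:r→7,7→22,f→23,d→11 12:r→24,7→25,f→12,d→26 13:r→13,7→10,f→13,d→26 14:r→14,7→27,f→28,d→14 15:r→15,7→24,f→29,d→15 16:r→16,7→29,f→30,d→31 17:r→15,7→24,f→17,d→17 18:r→7,7→18,f→8,d→8 19:r→32,7→17,f→19,d→19 20:r→20,7→33,f→16,d→34 21:r→24,7→35,f→21,d→21 22:r→15,7→24,f→36,d→22 23:r→20,7→36,f→23,d→21 24:r→24,7→24,f→24,d→24 25:r→24,7→25,f→25,d→21 26:r→24,7→37,f→21,d→26 27:r→7,7→27,f→23,d→11 28:r→28,7→36,f→28,d→21 29:r→29,7→24,f→38,d→31 30:r→30,7→38,f→30,d→39 31:r→24,7→24,f→40,d→31 32:r→32,7→22,f→28,d→32 33:r→33,7→24,f→29,d→34 34:r→24,7→24,f→31,d→34 35:r→24,7→24,f→35,d→35 36:r→33,7→24,f→36,d→35 37:r→24,7→37,f→21,d→21 38:r→38,7→24,f→38,d→39 39:r→24,7→24,f→39,d→24 40:r→24,7→24,f→40,d→39 [Hopcroft].
'rfdr': run [46, 38, 27, 15, 2] end={s37,s51} ∉↓L; 4/4 del acc.
'7r77': N↓-sim [46, 33, 18, 13, 2] end={s37,s51} — reject; 4/4 deletions ∈↓L.
'7rd7': N↓-sim [46, 33, 18, 12, 2] end={s37,s51} ∉↓L; 4/4 single-dels accept.
'7d77': N↓-sim [46, 33, 25, 17, 2] end={s37,s51} — reject; 4/4 deletions ∈↓L.
'ddf77': run [46, 43, 34, 27, 17, 2] end={s37,s51} — reject; 5/5 deletions ∈↓L.
'7rffdd': run [46, 33, 18, 12, 8, 5, 3] end={s11,s37,s51} rej; 6/6 del acc.
6 obstructions.


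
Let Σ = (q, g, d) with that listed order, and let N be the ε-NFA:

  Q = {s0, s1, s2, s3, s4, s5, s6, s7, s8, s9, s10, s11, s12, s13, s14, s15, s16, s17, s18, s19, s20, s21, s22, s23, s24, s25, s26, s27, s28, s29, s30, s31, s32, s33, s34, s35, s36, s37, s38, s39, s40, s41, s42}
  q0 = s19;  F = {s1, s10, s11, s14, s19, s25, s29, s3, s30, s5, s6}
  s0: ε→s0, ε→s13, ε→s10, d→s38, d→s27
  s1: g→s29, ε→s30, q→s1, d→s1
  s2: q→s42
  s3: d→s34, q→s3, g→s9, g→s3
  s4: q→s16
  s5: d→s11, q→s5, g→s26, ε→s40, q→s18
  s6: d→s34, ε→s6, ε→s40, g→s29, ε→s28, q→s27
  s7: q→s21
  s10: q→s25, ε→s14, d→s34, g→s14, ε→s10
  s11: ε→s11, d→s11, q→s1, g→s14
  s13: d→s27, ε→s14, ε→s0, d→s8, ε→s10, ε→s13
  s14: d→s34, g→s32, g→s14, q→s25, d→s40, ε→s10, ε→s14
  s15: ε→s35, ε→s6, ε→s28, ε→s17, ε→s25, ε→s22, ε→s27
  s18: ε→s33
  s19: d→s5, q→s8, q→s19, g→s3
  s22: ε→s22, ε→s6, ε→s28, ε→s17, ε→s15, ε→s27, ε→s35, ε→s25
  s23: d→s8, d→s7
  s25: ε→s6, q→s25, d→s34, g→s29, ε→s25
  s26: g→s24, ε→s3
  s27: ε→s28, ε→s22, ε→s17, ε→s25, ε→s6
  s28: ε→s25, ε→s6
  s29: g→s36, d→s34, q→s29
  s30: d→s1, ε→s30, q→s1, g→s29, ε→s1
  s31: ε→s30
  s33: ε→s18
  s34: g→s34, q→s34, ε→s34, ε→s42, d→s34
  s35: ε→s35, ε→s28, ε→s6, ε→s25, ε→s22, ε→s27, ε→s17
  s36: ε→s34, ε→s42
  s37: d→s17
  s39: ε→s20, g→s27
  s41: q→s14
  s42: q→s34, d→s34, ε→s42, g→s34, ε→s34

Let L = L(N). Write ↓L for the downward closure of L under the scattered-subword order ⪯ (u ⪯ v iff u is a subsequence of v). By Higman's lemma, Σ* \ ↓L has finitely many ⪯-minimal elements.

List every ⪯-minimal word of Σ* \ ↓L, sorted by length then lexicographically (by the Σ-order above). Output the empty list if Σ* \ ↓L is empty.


|Q|=43, |F|=11, |δ|=118 (61 ε).
min D↑ (9 st, q0=0, F={3}): 0:q→0,g→1,d→2 1:q→1,g→1,d→3 2:q→2,g→1,d→4 3:q→3,g→3,d→3 4:q→5,g→6,d→4 5:q→5,g→7,d→5 6:q→8,g→6,d→3 7:q→7,g→3,d→3 8:q→8,g→7,d→3 [Hopcroft].
'gd': |S_i|=[28, 20, 3] end={s34,s40,s42} rej; 2/2 del acc.
'ddqgg': run [28, 26, 19, 15, 4, 3] end={s34,s36,s42} rej; 5/5 deletions ∈↓L.
2 obstructions.

A = [gd, ddqgg].


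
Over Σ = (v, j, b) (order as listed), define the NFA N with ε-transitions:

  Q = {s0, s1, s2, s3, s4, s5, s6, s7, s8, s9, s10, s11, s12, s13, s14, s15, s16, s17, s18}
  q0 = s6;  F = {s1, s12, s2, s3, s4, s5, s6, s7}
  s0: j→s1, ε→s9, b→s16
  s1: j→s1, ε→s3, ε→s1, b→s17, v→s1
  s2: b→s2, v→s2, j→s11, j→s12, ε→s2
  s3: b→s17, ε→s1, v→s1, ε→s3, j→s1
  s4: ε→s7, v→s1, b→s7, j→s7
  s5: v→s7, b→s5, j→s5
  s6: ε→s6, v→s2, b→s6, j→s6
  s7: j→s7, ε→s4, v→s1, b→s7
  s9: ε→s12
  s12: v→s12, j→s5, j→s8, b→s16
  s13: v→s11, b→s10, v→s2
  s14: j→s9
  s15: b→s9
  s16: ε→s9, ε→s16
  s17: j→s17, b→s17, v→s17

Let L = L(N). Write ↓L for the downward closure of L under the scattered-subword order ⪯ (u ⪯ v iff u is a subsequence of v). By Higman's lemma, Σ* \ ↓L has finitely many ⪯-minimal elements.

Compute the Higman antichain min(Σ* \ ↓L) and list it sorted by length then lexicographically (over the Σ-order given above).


A = [vjjvvb].

|Q|=19, |F|=8, |δ|=48 (12 ε).
min D↑ (7 st, q0=0, F={6}): 0:v→1,j→0,b→0 1:v→1,j→2,b→1 2:v→2,j→3,b→2 3:v→4,j→3,b→3 4:v→5,j→4,b→4 5:v→5,j→5,b→6 6:v→6,j→6,b→6.
'vjjvvb': |S_i|=[13, 12, 11, 7, 5, 3, 1] end={s17} ∉↓L; 6/6 single-dels accept.
1 words, ⪯-incomp.


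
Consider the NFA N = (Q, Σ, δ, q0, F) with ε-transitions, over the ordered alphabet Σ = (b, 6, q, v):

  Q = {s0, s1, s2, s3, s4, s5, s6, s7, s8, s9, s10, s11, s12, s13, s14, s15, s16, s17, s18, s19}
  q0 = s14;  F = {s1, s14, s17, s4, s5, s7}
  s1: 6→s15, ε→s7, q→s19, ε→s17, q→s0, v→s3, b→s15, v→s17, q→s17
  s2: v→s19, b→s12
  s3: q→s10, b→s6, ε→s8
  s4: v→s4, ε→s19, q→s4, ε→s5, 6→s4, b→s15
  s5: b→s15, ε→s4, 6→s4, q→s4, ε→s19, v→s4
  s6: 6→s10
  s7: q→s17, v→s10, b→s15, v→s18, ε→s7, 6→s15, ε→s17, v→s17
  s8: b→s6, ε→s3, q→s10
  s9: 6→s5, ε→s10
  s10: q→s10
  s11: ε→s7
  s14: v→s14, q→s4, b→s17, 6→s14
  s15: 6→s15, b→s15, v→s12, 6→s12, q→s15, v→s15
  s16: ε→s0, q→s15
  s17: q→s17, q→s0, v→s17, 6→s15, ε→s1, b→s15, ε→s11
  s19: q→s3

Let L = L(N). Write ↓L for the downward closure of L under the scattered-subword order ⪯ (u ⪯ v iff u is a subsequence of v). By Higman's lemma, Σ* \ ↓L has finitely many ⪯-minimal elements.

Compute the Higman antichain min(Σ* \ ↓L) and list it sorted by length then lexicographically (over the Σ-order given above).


Antichain: [bb, b6, qb].

|Q|=20, |F|=6, |δ|=62 (15 ε).
min D↑ (4 st, q0=0, F={3}): 0:b→1,6→0,q→2,v→0 1:b→3,6→3,q→1,v→1 2:b→3,6→2,q→2,v→2 3:b→3,6→3,q→3,v→3.
'bb': |S_i|=[16, 13, 4] end={s10,s12,s15,s6} — reject; 2/2 single-dels accept.
'b6': N↓-sim [16, 13, 3] end={s10,s12,s15} — reject; 2/2 deletions ∈↓L.
'qb': N↓-sim [16, 15, 4] end={s10,s12,s15,s6} — reject; 2/2 single-dels accept.
3 minimals (antichain).


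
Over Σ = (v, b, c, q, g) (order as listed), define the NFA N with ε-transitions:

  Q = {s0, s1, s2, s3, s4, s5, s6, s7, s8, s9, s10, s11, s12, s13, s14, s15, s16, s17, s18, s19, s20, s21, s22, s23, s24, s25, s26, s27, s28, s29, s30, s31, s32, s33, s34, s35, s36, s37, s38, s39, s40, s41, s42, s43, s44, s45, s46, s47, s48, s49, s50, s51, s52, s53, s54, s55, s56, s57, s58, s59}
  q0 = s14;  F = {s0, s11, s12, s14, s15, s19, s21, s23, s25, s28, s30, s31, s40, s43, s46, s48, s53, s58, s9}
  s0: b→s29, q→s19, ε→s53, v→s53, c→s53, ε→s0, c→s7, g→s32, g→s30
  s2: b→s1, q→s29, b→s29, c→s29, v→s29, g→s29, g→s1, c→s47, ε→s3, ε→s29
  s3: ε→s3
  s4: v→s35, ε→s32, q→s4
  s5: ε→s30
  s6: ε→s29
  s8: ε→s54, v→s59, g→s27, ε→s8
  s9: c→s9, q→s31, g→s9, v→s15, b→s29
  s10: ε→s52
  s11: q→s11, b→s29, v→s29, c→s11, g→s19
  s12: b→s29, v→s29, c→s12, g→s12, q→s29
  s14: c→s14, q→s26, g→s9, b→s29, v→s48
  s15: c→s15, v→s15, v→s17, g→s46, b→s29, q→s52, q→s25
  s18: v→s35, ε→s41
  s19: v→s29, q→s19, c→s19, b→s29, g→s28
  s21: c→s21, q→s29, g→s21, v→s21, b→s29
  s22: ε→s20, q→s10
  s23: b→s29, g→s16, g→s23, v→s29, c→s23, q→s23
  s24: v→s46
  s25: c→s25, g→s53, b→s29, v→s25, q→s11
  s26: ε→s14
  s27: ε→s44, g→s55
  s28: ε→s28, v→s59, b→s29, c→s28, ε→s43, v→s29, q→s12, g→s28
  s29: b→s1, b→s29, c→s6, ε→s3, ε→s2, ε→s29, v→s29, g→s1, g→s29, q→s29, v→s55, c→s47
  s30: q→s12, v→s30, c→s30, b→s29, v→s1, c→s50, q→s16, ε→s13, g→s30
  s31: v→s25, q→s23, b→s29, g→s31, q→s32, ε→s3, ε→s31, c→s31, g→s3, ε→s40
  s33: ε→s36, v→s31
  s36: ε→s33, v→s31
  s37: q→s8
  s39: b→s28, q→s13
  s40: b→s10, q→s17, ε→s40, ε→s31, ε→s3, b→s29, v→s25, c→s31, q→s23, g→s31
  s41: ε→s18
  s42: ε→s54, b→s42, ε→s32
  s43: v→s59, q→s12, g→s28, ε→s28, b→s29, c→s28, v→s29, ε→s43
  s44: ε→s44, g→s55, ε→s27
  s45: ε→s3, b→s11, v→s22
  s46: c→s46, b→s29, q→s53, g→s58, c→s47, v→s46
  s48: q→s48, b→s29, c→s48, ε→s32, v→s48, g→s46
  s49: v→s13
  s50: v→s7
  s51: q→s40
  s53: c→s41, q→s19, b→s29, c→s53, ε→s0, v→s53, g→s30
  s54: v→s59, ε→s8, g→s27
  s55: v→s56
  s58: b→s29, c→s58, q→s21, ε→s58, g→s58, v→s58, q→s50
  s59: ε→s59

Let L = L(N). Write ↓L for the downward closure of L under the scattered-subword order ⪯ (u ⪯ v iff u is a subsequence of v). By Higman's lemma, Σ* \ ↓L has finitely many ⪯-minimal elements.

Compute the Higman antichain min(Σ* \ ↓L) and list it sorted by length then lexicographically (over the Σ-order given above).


min(Σ*\↓L) = [b, gqqv, vggqq].

|Q|=60, |F|=19, |δ|=194 (42 ε).
min D↑ (17 st, q0=0, F={2}): 0:v→1,b→2,c→0,q→0,g→3 1:v→1,b→2,c→1,q→1,g→4 2:v→2,b→2,c→2,q→2,g→2 3:v→5,b→2,c→3,q→6,g→3 4:v→4,b→2,c→4,q→7,g→8 5:v→5,b→2,c→5,q→9,g→4 6:v→9,b→2,c→6,q→10,g→6 7:v→7,b→2,c→7,q→11,g→12 8:v→8,b→2,c→8,q→13,g→8 9:v→9,b→2,c→9,q→14,g→7 10:v→2,b→2,c→10,q→10,g→10 11:v→2,b→2,c→11,q→11,g→15 12:v→12,b→2,c→12,q→16,g→12 13:v→13,b→2,c→13,q→2,g→13 14:v→2,b→2,c→14,q→14,g→11 15:v→2,b→2,c→15,q→16,g→15 16:v→2,b→2,c→16,q→2,g→16 [Hopcroft].
'b': |S_i|=[40, 10] end={s1,s10,s2,s29,s3,s47,s52,s55,s56,s6} rej; 1/1 single-dels accept.
'gqqv': run [40, 37, 33, 18, 9] end={s1,s2,s29,s3,s47,s55,s56,s59,s6} — reject; 4/4 del acc.
'vggqq': N↓-sim [40, 33, 27, 20, 13, 8] end={s1,s2,s29,s3,s47,s55,s56,s6} rej; 5/5 deletions ∈↓L.
3 obstructions.
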